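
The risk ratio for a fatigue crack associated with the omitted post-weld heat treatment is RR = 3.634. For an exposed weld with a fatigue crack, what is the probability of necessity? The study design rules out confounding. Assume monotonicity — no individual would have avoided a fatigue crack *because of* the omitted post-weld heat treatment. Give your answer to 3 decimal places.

PN ≈ 0.725

Under exogeneity and monotonicity, PN = (RR − 1) / RR = 1 − 1/RR.
PN = (3.634 − 1) / 3.634 = 2.634 / 3.634 ≈ 0.7248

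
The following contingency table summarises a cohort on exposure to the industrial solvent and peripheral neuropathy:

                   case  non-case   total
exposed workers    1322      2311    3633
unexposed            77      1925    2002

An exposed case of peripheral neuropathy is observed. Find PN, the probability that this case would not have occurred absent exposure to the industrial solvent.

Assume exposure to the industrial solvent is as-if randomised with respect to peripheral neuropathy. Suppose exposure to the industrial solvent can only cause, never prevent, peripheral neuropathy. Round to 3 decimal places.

PN ≈ 0.894

p₁ = P(outcome | exposed) = 1322/3633 = 0.36389
p₀ = P(outcome | unexposed) = 77/2002 = 0.038462
Under exogeneity and monotonicity, PN = (p₁ − p₀)/p₁.
PN = (0.36389 − 0.038462) / 0.36389 ≈ 0.8943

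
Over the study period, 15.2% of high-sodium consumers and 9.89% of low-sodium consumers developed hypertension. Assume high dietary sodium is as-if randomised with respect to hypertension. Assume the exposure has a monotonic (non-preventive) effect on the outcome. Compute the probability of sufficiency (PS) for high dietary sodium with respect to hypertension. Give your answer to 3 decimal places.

PS ≈ 0.059

p₁ = 0.152, p₀ = 0.0989.
Under exogeneity and monotonicity, PS = (p₁ − p₀) / (1 − p₀).
PS = (0.152 − 0.0989) / (1 − 0.0989) = 0.0531 / 0.9011 ≈ 0.0589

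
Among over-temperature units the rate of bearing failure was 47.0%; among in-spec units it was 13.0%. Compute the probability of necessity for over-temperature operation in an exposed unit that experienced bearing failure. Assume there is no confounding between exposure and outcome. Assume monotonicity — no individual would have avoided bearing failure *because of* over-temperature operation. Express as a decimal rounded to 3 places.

PN ≈ 0.723

p₁ = 0.47, p₀ = 0.13.
Under exogeneity and monotonicity, PN = (p₁ − p₀) / p₁.
PN = (0.47 − 0.13) / 0.47 = 0.34 / 0.47 ≈ 0.7234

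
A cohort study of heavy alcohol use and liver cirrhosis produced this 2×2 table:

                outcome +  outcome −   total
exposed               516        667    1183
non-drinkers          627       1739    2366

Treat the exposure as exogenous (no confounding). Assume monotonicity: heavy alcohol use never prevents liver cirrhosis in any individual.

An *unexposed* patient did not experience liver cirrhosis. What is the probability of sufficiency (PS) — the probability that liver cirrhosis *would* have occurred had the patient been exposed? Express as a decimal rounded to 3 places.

PS ≈ 0.233

p₁ = P(outcome | exposed) = 516/1183 = 0.43618
p₀ = P(outcome | unexposed) = 627/2366 = 0.265
Under exogeneity and monotonicity, PS = (p₁ − p₀) / (1 − p₀).
PS = (0.43618 − 0.265) / (1 − 0.265) = 0.17117 / 0.735 ≈ 0.2329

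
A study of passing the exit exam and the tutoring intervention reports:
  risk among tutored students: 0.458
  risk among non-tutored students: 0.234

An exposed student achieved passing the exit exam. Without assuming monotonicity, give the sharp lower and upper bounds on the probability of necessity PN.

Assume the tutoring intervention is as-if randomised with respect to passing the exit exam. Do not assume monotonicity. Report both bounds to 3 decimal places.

0.489 ≤ PN ≤ 1.000

Let p₁ = 0.458, p₀ = 0.234.
Under exogeneity alone the bounds on PN are max{0,(p₁−p₀)/p₁} ≤ PN ≤ min{1,(1−p₀)/p₁}.
  lower = (p₁ − p₀)/p₁ = 0.224 / 0.458 ≈ 0.4891
  upper = min{1, (1 − p₀)/p₁} = 0.766 / 0.458 ≈ 1.6725 → capped at 1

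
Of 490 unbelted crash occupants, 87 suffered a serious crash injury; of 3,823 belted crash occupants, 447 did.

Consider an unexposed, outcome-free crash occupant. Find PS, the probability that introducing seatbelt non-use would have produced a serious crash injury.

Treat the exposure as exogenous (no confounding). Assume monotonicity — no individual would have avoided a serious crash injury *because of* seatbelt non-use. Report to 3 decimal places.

PS ≈ 0.069

p₁ = P(outcome | exposed) = 87/490 = 0.17755
p₀ = P(outcome | unexposed) = 447/3823 = 0.11692
Under exogeneity and monotonicity, PS = (p₁ − p₀) / (1 − p₀).
PS = (0.17755 − 0.11692) / (1 − 0.11692) = 0.060627 / 0.88308 ≈ 0.0687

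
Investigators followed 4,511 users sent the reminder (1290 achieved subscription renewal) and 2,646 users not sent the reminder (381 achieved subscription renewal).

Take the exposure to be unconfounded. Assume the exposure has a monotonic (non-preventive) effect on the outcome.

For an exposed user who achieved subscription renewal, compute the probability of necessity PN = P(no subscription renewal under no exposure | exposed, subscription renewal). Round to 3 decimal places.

p₁ = P(outcome | exposed) = 1290/4511 = 0.28597
p₀ = P(outcome | unexposed) = 381/2646 = 0.14399
Under exogeneity and monotonicity, PN = (p₁ − p₀) / p₁.
PN = (0.28597 − 0.14399) / 0.28597 = 0.14198 / 0.28597 ≈ 0.4965

PN ≈ 0.496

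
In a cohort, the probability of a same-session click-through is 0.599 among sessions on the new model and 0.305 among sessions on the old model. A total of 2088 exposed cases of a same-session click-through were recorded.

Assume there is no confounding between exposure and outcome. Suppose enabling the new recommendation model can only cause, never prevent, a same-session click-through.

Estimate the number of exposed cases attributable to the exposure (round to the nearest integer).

Let p₁ = 0.599, p₀ = 0.305.
PN = (p₁ − p₀)/p₁ = (0.599 − 0.305) / 0.599 ≈ 0.49082.
Attributable cases ≈ PN × (exposed cases) = 0.49082 × 2088 ≈ 1024.83.

about 1025 cases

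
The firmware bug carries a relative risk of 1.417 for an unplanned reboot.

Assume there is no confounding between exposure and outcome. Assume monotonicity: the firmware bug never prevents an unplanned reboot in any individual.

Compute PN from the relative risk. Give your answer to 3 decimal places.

Under exogeneity and monotonicity, PN = (RR − 1) / RR = 1 − 1/RR.
PN = (1.417 − 1) / 1.417 = 0.417 / 1.417 ≈ 0.2943

PN ≈ 0.294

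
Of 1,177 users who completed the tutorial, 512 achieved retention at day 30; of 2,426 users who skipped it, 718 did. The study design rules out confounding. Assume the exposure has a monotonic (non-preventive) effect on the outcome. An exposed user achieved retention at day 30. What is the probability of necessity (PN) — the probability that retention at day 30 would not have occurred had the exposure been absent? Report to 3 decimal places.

p₁ = P(outcome | exposed) = 512/1177 = 0.435
p₀ = P(outcome | unexposed) = 718/2426 = 0.29596
Under exogeneity and monotonicity, PN = (p₁ − p₀) / p₁.
PN = (0.435 − 0.29596) / 0.435 = 0.13904 / 0.435 ≈ 0.3196

PN ≈ 0.320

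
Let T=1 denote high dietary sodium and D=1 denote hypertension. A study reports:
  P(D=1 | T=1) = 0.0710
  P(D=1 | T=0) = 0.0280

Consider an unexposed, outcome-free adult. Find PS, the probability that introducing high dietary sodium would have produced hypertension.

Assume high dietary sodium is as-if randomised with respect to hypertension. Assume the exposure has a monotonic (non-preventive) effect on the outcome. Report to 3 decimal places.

PS ≈ 0.044

Let p₁ = 0.071, p₀ = 0.028.
Under exogeneity and monotonicity, PS = (p₁ − p₀) / (1 − p₀).
PS = (0.071 − 0.028) / (1 − 0.028) = 0.043 / 0.972 ≈ 0.0442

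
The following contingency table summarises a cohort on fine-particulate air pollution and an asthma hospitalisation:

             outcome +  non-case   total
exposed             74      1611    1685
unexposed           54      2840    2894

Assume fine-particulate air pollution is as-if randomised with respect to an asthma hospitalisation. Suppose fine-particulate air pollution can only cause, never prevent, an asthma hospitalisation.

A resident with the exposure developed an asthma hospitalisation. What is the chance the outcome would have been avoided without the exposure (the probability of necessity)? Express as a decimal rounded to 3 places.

PN ≈ 0.575

p₁ = P(outcome | exposed) = 74/1685 = 0.043917
p₀ = P(outcome | unexposed) = 54/2894 = 0.018659
Under exogeneity and monotonicity, PN = (p₁ − p₀)/p₁.
PN = (0.043917 − 0.018659) / 0.043917 ≈ 0.5751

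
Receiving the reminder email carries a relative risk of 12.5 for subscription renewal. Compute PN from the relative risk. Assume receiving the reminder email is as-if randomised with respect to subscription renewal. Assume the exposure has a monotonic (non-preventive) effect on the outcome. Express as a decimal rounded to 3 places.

Under exogeneity and monotonicity, PN = (RR − 1) / RR = 1 − 1/RR.
PN = (12.5 − 1) / 12.5 = 11.5 / 12.5 ≈ 0.9200

PN ≈ 0.920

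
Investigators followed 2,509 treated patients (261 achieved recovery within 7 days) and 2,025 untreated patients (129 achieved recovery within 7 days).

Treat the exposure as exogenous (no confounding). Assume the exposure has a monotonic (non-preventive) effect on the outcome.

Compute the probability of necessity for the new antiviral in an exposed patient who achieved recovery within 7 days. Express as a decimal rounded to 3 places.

PN ≈ 0.388

p₁ = P(outcome | exposed) = 261/2509 = 0.10403
p₀ = P(outcome | unexposed) = 129/2025 = 0.063704
Under exogeneity and monotonicity, PN = (p₁ − p₀) / p₁.
PN = (0.10403 − 0.063704) / 0.10403 = 0.040322 / 0.10403 ≈ 0.3876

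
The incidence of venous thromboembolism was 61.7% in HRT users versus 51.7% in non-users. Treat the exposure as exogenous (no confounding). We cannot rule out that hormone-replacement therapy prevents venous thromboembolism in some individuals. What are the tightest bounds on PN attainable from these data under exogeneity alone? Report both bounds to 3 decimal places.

0.162 ≤ PN ≤ 0.783

p₁ = 0.617, p₀ = 0.517.
Under exogeneity alone the bounds on PN are max{0,(p₁−p₀)/p₁} ≤ PN ≤ min{1,(1−p₀)/p₁}.
  lower = (p₁ − p₀)/p₁ = 0.1 / 0.617 ≈ 0.1621
  upper = min{1, (1 − p₀)/p₁} = 0.483 / 0.617 ≈ 0.7828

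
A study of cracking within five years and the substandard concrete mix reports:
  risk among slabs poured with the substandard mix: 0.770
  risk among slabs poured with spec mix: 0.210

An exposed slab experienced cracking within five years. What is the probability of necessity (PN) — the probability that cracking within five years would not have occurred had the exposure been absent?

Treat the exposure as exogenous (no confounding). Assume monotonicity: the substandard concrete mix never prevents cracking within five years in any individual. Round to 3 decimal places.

PN ≈ 0.727

Let p₁ = 0.77, p₀ = 0.21.
Under exogeneity and monotonicity, PN = (p₁ − p₀) / p₁.
PN = (0.77 − 0.21) / 0.77 = 0.56 / 0.77 ≈ 0.7273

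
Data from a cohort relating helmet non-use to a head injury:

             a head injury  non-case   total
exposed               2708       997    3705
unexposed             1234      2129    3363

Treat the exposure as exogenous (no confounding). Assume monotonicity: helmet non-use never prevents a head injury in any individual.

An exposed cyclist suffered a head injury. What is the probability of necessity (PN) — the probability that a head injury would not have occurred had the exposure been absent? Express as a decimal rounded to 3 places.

p₁ = P(outcome | exposed) = 2708/3705 = 0.7309
p₀ = P(outcome | unexposed) = 1234/3363 = 0.36693
Under exogeneity and monotonicity, PN = (p₁ − p₀) / p₁.
PN = (0.7309 − 0.36693) / 0.7309 = 0.36397 / 0.7309 ≈ 0.4980

PN ≈ 0.498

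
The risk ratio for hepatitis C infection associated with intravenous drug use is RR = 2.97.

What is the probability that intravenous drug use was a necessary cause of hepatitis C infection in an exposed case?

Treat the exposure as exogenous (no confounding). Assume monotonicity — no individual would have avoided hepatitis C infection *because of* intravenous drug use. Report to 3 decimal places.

Under exogeneity and monotonicity, PN = (RR − 1) / RR = 1 − 1/RR.
PN = (2.97 − 1) / 2.97 = 1.97 / 2.97 ≈ 0.6633

PN ≈ 0.663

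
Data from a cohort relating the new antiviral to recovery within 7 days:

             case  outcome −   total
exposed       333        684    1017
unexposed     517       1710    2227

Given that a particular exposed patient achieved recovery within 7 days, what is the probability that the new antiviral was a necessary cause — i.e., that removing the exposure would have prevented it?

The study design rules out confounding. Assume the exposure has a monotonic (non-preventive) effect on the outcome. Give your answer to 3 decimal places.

p₁ = P(outcome | exposed) = 333/1017 = 0.32743
p₀ = P(outcome | unexposed) = 517/2227 = 0.23215
Under exogeneity and monotonicity, PN = (p₁ − p₀)/p₁.
PN = (0.32743 − 0.23215) / 0.32743 ≈ 0.2910

PN ≈ 0.291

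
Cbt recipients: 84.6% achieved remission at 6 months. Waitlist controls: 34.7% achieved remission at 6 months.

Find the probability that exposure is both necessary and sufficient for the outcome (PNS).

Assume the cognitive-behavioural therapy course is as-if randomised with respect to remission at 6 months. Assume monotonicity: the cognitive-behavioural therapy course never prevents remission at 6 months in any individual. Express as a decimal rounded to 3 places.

PNS ≈ 0.499

p₁ = 0.846, p₀ = 0.347.
Under exogeneity and monotonicity, PNS = p₁ − p₀.
PNS = 0.846 − 0.347 = 0.499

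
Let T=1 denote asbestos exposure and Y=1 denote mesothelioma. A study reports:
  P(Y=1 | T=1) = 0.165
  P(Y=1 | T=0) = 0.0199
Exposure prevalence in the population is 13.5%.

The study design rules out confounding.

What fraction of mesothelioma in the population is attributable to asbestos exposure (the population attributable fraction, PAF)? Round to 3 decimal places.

Let p₁ = 0.165, p₀ = 0.0199.
Overall risk P(Y=1) = π·p₁ + (1−π)·p₀ = 0.135×0.165 + 0.865×0.0199 = 0.039489.
Under exogeneity, PAF = [P(Y=1) − p₀] / P(Y=1).
PAF = (0.039489 − 0.0199) / 0.039489 ≈ 0.4961

PAF ≈ 0.496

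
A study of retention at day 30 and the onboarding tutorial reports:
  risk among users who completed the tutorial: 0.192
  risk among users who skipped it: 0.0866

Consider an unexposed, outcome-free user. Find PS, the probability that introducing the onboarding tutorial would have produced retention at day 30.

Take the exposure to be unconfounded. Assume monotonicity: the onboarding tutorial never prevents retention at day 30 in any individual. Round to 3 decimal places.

Let p₁ = 0.192, p₀ = 0.0866.
Under exogeneity and monotonicity, PS = (p₁ − p₀) / (1 − p₀).
PS = (0.192 − 0.0866) / (1 − 0.0866) = 0.1054 / 0.9134 ≈ 0.1154

PS ≈ 0.115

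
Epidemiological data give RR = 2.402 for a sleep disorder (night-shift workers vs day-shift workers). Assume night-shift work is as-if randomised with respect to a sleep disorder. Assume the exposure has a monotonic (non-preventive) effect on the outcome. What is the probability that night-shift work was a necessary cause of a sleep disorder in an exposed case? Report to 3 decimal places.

PN ≈ 0.584

Under exogeneity and monotonicity, PN = (RR − 1) / RR = 1 − 1/RR.
PN = (2.402 − 1) / 2.402 = 1.402 / 2.402 ≈ 0.5837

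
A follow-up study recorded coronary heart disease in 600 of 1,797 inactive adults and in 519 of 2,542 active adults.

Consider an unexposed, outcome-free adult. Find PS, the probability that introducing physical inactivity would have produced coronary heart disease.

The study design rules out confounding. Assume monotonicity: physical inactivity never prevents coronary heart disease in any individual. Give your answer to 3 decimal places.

p₁ = P(outcome | exposed) = 600/1797 = 0.33389
p₀ = P(outcome | unexposed) = 519/2542 = 0.20417
Under exogeneity and monotonicity, PS = (p₁ − p₀) / (1 − p₀).
PS = (0.33389 − 0.20417) / (1 − 0.20417) = 0.12972 / 0.79583 ≈ 0.1630

PS ≈ 0.163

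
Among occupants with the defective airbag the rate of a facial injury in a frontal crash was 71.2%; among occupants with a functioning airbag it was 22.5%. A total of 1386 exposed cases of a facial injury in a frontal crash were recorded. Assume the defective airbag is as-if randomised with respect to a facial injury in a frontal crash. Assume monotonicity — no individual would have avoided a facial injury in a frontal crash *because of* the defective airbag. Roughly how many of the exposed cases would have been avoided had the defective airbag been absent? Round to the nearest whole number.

p₁ = 0.712, p₀ = 0.225.
PN = (p₁ − p₀)/p₁ = (0.712 − 0.225) / 0.712 ≈ 0.68399.
Attributable cases ≈ PN × (exposed cases) = 0.68399 × 1386 ≈ 948.01.

about 948 cases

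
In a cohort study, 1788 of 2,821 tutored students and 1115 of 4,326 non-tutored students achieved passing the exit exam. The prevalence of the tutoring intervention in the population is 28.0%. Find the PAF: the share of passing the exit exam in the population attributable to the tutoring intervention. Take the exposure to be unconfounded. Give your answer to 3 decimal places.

PAF ≈ 0.290

p₁ = P(outcome | exposed) = 1788/2821 = 0.63382
p₀ = P(outcome | unexposed) = 1115/4326 = 0.25774
Overall risk P(Y=1) = π·p₁ + (1−π)·p₀ = 0.28×0.63382 + 0.72×0.25774 = 0.36304.
Under exogeneity, PAF = [P(Y=1) − p₀] / P(Y=1).
PAF = (0.36304 − 0.25774) / 0.36304 ≈ 0.2900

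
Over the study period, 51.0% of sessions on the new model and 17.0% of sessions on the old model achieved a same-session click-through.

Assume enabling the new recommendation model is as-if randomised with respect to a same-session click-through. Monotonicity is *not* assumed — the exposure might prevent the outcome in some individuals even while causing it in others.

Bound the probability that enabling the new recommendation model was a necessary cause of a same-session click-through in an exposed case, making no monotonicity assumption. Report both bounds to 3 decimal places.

0.667 ≤ PN ≤ 1.000

p₁ = 0.51, p₀ = 0.17.
Under exogeneity alone the bounds on PN are max{0,(p₁−p₀)/p₁} ≤ PN ≤ min{1,(1−p₀)/p₁}.
  lower = (p₁ − p₀)/p₁ = 0.34 / 0.51 ≈ 0.6667
  upper = min{1, (1 − p₀)/p₁} = 0.83 / 0.51 ≈ 1.6275 → capped at 1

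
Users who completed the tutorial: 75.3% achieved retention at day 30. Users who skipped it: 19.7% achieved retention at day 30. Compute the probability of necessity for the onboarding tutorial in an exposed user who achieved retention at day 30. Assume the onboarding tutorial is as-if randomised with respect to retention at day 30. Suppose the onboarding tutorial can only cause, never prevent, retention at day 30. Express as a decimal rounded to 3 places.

PN ≈ 0.738

p₁ = 0.753, p₀ = 0.197.
Under exogeneity and monotonicity, PN = (p₁ − p₀) / p₁.
PN = (0.753 − 0.197) / 0.753 = 0.556 / 0.753 ≈ 0.7384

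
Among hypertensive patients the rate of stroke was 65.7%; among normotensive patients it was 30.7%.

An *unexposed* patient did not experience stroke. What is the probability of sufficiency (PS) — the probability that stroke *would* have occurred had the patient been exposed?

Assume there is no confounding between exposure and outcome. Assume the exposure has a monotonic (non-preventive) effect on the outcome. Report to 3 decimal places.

p₁ = 0.657, p₀ = 0.307.
Under exogeneity and monotonicity, PS = (p₁ − p₀) / (1 − p₀).
PS = (0.657 − 0.307) / (1 − 0.307) = 0.35 / 0.693 ≈ 0.5051

PS ≈ 0.505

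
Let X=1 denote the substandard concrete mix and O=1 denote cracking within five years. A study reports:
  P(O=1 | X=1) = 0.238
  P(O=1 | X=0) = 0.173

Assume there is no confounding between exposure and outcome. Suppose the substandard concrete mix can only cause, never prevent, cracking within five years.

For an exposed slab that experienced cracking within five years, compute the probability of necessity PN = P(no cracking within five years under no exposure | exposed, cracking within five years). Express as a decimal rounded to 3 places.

PN ≈ 0.273

Let p₁ = 0.238, p₀ = 0.173.
Under exogeneity and monotonicity, PN = (p₁ − p₀) / p₁.
PN = (0.238 − 0.173) / 0.238 = 0.065 / 0.238 ≈ 0.2731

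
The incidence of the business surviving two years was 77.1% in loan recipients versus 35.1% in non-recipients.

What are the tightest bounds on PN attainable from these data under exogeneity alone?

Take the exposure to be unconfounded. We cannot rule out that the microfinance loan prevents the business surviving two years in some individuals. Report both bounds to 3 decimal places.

p₁ = 0.771, p₀ = 0.351.
Under exogeneity alone the bounds on PN are max{0,(p₁−p₀)/p₁} ≤ PN ≤ min{1,(1−p₀)/p₁}.
  lower = (p₁ − p₀)/p₁ = 0.42 / 0.771 ≈ 0.5447
  upper = min{1, (1 − p₀)/p₁} = 0.649 / 0.771 ≈ 0.8418

0.545 ≤ PN ≤ 0.842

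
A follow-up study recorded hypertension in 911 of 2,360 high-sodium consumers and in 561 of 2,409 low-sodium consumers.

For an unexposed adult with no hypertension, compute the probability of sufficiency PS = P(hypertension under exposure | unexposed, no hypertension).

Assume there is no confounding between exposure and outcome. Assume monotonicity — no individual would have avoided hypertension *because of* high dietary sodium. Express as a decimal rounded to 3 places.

p₁ = P(outcome | exposed) = 911/2360 = 0.38602
p₀ = P(outcome | unexposed) = 561/2409 = 0.23288
Under exogeneity and monotonicity, PS = (p₁ − p₀) / (1 − p₀).
PS = (0.38602 − 0.23288) / (1 − 0.23288) = 0.15314 / 0.76712 ≈ 0.1996

PS ≈ 0.200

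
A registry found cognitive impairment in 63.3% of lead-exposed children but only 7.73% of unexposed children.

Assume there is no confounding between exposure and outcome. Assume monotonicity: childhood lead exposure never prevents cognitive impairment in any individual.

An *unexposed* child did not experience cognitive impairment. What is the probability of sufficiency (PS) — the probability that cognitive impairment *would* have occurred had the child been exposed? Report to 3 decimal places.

PS ≈ 0.602

p₁ = 0.633, p₀ = 0.0773.
Under exogeneity and monotonicity, PS = (p₁ − p₀) / (1 − p₀).
PS = (0.633 − 0.0773) / (1 − 0.0773) = 0.5557 / 0.9227 ≈ 0.6023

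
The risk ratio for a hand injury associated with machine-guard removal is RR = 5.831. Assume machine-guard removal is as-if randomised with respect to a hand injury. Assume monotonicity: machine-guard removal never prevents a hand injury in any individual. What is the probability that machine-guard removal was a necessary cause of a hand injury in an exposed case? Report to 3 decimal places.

PN ≈ 0.829

Under exogeneity and monotonicity, PN = (RR − 1) / RR = 1 − 1/RR.
PN = (5.831 − 1) / 5.831 = 4.831 / 5.831 ≈ 0.8285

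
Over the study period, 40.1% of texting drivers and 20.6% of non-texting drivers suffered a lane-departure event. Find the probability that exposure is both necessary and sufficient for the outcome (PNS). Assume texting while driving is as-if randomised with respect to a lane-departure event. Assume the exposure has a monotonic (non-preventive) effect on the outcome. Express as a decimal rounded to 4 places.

PNS ≈ 0.1950

p₁ = 0.401, p₀ = 0.206.
Under exogeneity and monotonicity, PNS = p₁ − p₀.
PNS = 0.401 − 0.206 = 0.195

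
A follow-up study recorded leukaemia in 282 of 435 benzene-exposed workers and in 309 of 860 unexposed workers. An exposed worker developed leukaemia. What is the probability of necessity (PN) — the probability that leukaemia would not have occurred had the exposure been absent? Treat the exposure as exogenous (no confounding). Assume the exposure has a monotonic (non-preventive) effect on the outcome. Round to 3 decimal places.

PN ≈ 0.446

p₁ = P(outcome | exposed) = 282/435 = 0.64828
p₀ = P(outcome | unexposed) = 309/860 = 0.3593
Under exogeneity and monotonicity, PN = (p₁ − p₀) / p₁.
PN = (0.64828 − 0.3593) / 0.64828 = 0.28897 / 0.64828 ≈ 0.4458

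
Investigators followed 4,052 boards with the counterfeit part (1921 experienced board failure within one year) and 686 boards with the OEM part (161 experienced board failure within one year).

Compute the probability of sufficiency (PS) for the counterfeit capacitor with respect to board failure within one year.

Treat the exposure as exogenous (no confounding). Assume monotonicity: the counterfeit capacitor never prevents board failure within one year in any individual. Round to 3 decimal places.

p₁ = P(outcome | exposed) = 1921/4052 = 0.47409
p₀ = P(outcome | unexposed) = 161/686 = 0.23469
Under exogeneity and monotonicity, PS = (p₁ − p₀) / (1 − p₀).
PS = (0.47409 − 0.23469) / (1 − 0.23469) = 0.23939 / 0.76531 ≈ 0.3128

PS ≈ 0.313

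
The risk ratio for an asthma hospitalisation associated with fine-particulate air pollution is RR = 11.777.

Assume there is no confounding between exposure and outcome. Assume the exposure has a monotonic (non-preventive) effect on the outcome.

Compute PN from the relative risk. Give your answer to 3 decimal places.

PN ≈ 0.915

Under exogeneity and monotonicity, PN = (RR − 1) / RR = 1 − 1/RR.
PN = (11.777 − 1) / 11.777 = 10.78 / 11.777 ≈ 0.9151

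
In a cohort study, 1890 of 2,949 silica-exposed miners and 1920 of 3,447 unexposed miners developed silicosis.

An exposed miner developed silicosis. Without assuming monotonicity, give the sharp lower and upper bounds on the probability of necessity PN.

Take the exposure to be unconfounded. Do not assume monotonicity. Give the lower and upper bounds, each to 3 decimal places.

0.131 ≤ PN ≤ 0.691

p₁ = P(outcome | exposed) = 1890/2949 = 0.6409
p₀ = P(outcome | unexposed) = 1920/3447 = 0.55701
Under exogeneity alone the bounds on PN are max{0,(p₁−p₀)/p₁} ≤ PN ≤ min{1,(1−p₀)/p₁}.
  lower = (p₁ − p₀)/p₁ = 0.083889 / 0.6409 ≈ 0.1309
  upper = min{1, (1 − p₀)/p₁} = 0.44299 / 0.6409 ≈ 0.6912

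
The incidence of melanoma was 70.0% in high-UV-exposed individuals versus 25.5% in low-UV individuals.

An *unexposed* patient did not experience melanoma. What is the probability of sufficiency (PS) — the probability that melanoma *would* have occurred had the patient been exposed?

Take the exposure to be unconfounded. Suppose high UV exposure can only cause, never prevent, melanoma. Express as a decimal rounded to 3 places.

p₁ = 0.7, p₀ = 0.255.
Under exogeneity and monotonicity, PS = (p₁ − p₀) / (1 − p₀).
PS = (0.7 − 0.255) / (1 − 0.255) = 0.445 / 0.745 ≈ 0.5973

PS ≈ 0.597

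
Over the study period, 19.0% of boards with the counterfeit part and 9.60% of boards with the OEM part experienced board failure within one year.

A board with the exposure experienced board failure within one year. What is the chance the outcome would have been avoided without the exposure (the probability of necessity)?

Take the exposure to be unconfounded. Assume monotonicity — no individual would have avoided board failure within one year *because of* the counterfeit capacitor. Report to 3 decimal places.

PN ≈ 0.495

p₁ = 0.19, p₀ = 0.096.
Under exogeneity and monotonicity, PN = (p₁ − p₀) / p₁.
PN = (0.19 − 0.096) / 0.19 = 0.094 / 0.19 ≈ 0.4947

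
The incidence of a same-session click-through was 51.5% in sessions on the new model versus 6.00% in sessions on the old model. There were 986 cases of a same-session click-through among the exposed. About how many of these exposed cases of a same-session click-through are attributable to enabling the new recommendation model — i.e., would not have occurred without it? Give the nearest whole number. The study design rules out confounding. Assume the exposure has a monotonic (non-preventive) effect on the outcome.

p₁ = 0.515, p₀ = 0.06.
PN = (p₁ − p₀)/p₁ = (0.515 − 0.06) / 0.515 ≈ 0.88350.
Attributable cases ≈ PN × (exposed cases) = 0.88350 × 986 ≈ 871.13.

about 871 cases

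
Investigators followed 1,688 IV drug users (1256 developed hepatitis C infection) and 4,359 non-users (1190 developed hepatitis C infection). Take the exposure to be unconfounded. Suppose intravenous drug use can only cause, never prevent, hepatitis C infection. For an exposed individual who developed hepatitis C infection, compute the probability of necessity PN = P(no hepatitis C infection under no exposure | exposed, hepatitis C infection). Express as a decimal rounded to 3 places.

p₁ = P(outcome | exposed) = 1256/1688 = 0.74408
p₀ = P(outcome | unexposed) = 1190/4359 = 0.273
Under exogeneity and monotonicity, PN = (p₁ − p₀) / p₁.
PN = (0.74408 − 0.273) / 0.74408 = 0.47108 / 0.74408 ≈ 0.6331

PN ≈ 0.633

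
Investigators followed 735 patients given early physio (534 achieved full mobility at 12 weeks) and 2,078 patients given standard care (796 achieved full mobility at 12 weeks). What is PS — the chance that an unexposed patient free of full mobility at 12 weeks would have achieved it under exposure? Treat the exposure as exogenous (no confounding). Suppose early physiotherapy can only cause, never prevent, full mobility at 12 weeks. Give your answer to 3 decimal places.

p₁ = P(outcome | exposed) = 534/735 = 0.72653
p₀ = P(outcome | unexposed) = 796/2078 = 0.38306
Under exogeneity and monotonicity, PS = (p₁ − p₀) / (1 − p₀).
PS = (0.72653 − 0.38306) / (1 − 0.38306) = 0.34347 / 0.61694 ≈ 0.5567

PS ≈ 0.557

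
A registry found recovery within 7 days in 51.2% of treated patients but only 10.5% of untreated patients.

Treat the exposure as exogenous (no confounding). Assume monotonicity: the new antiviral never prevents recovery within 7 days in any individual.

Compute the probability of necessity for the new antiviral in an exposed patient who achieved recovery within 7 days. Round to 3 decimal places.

PN ≈ 0.795

p₁ = 0.512, p₀ = 0.105.
Under exogeneity and monotonicity, PN = (p₁ − p₀) / p₁.
PN = (0.512 − 0.105) / 0.512 = 0.407 / 0.512 ≈ 0.7949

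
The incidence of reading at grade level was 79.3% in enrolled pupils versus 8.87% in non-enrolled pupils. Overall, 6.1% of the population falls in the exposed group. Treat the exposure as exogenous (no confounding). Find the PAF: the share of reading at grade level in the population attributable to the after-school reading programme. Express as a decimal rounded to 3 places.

p₁ = 0.793, p₀ = 0.0887.
Overall risk P(Y=1) = π·p₁ + (1−π)·p₀ = 0.061×0.793 + 0.939×0.0887 = 0.13166.
Under exogeneity, PAF = [P(Y=1) − p₀] / P(Y=1).
PAF = (0.13166 − 0.0887) / 0.13166 ≈ 0.3263

PAF ≈ 0.326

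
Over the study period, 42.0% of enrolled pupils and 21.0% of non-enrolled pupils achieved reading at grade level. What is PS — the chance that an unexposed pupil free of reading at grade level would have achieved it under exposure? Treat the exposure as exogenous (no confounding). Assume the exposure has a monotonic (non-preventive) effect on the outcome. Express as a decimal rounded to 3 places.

PS ≈ 0.266

p₁ = 0.42, p₀ = 0.21.
Under exogeneity and monotonicity, PS = (p₁ − p₀) / (1 − p₀).
PS = (0.42 − 0.21) / (1 − 0.21) = 0.21 / 0.79 ≈ 0.2658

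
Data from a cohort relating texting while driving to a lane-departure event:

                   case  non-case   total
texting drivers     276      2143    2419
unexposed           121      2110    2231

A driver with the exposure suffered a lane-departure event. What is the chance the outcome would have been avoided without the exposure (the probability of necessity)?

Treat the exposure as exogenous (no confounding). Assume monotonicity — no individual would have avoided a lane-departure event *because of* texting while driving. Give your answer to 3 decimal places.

p₁ = P(outcome | exposed) = 276/2419 = 0.1141
p₀ = P(outcome | unexposed) = 121/2231 = 0.054236
Under exogeneity and monotonicity, PN = (p₁ − p₀) / p₁.
PN = (0.1141 − 0.054236) / 0.1141 = 0.059861 / 0.1141 ≈ 0.5247

PN ≈ 0.525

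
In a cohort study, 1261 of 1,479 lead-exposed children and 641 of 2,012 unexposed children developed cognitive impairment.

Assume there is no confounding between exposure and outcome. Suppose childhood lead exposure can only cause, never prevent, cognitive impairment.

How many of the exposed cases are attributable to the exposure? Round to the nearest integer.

about 790 cases

p₁ = P(outcome | exposed) = 1261/1479 = 0.8526
p₀ = P(outcome | unexposed) = 641/2012 = 0.31859
PN = (p₁ − p₀)/p₁ = (0.8526 − 0.31859) / 0.8526 ≈ 0.62633.
Attributable cases ≈ PN × (exposed cases) = 0.62633 × 1261 ≈ 789.81.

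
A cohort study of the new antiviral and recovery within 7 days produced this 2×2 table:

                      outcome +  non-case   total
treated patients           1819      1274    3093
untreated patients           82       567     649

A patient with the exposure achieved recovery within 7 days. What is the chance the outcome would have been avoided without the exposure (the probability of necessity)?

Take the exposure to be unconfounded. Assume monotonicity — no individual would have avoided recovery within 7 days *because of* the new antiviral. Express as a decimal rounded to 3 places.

p₁ = P(outcome | exposed) = 1819/3093 = 0.5881
p₀ = P(outcome | unexposed) = 82/649 = 0.12635
Under exogeneity and monotonicity, PN = (p₁ − p₀)/p₁.
PN = (0.5881 − 0.12635) / 0.5881 ≈ 0.7852

PN ≈ 0.785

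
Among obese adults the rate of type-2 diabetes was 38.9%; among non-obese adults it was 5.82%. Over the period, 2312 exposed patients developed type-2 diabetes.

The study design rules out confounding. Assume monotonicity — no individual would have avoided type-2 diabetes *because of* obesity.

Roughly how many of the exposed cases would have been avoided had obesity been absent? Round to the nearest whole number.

about 1966 cases

p₁ = 0.389, p₀ = 0.0582.
PN = (p₁ − p₀)/p₁ = (0.389 − 0.0582) / 0.389 ≈ 0.85039.
Attributable cases ≈ PN × (exposed cases) = 0.85039 × 2312 ≈ 1966.09.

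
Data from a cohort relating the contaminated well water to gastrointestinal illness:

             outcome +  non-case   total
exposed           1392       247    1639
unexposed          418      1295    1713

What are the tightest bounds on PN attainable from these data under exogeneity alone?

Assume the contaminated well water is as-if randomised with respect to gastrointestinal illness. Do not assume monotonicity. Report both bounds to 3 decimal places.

p₁ = P(outcome | exposed) = 1392/1639 = 0.8493
p₀ = P(outcome | unexposed) = 418/1713 = 0.24402
Under exogeneity alone the bounds on PN are max{0,(p₁−p₀)/p₁} ≤ PN ≤ min{1,(1−p₀)/p₁}.
  lower = (p₁ − p₀)/p₁ = 0.60528 / 0.8493 ≈ 0.7127
  upper = min{1, (1 − p₀)/p₁} = 0.75598 / 0.8493 ≈ 0.8901

0.713 ≤ PN ≤ 0.890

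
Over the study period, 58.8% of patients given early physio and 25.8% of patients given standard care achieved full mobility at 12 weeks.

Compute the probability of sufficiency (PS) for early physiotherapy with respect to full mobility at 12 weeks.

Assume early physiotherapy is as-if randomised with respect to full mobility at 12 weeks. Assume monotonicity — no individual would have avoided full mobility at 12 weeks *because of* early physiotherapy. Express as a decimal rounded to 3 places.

PS ≈ 0.445

p₁ = 0.588, p₀ = 0.258.
Under exogeneity and monotonicity, PS = (p₁ − p₀) / (1 − p₀).
PS = (0.588 − 0.258) / (1 − 0.258) = 0.33 / 0.742 ≈ 0.4447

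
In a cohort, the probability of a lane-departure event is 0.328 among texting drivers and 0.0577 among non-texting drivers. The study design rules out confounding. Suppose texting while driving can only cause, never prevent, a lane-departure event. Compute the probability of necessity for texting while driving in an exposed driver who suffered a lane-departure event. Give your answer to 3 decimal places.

PN ≈ 0.824

Let p₁ = 0.328, p₀ = 0.0577.
Under exogeneity and monotonicity, PN = (p₁ − p₀) / p₁.
PN = (0.328 − 0.0577) / 0.328 = 0.2703 / 0.328 ≈ 0.8241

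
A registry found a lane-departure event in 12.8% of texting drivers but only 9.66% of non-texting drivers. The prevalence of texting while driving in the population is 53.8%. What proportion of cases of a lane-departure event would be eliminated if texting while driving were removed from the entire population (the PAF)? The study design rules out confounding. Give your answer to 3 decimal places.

p₁ = 0.128, p₀ = 0.0966.
Overall risk P(Y=1) = π·p₁ + (1−π)·p₀ = 0.538×0.128 + 0.462×0.0966 = 0.11349.
Under exogeneity, PAF = [P(Y=1) − p₀] / P(Y=1).
PAF = (0.11349 − 0.0966) / 0.11349 ≈ 0.1488

PAF ≈ 0.149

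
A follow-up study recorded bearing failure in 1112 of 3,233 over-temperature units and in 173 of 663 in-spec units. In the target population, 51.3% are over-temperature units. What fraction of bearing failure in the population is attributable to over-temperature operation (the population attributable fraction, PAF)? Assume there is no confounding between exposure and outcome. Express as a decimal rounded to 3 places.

PAF ≈ 0.140

p₁ = P(outcome | exposed) = 1112/3233 = 0.34395
p₀ = P(outcome | unexposed) = 173/663 = 0.26094
Overall risk P(Y=1) = π·p₁ + (1−π)·p₀ = 0.513×0.34395 + 0.487×0.26094 = 0.30352.
Under exogeneity, PAF = [P(Y=1) − p₀] / P(Y=1).
PAF = (0.30352 − 0.26094) / 0.30352 ≈ 0.1403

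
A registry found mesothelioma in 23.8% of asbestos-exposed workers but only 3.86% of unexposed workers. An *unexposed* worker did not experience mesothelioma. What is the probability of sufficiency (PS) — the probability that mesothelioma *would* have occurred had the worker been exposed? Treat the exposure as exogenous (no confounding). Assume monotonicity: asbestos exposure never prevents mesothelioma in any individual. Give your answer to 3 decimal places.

p₁ = 0.238, p₀ = 0.0386.
Under exogeneity and monotonicity, PS = (p₁ − p₀) / (1 − p₀).
PS = (0.238 − 0.0386) / (1 − 0.0386) = 0.1994 / 0.9614 ≈ 0.2074

PS ≈ 0.207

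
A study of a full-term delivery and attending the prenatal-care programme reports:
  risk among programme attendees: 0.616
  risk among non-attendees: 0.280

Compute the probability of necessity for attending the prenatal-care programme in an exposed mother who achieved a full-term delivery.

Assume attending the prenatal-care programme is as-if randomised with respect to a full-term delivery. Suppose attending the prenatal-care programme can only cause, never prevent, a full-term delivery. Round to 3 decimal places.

Let p₁ = 0.616, p₀ = 0.28.
Under exogeneity and monotonicity, PN = (p₁ − p₀) / p₁.
PN = (0.616 − 0.28) / 0.616 = 0.336 / 0.616 ≈ 0.5455

PN ≈ 0.545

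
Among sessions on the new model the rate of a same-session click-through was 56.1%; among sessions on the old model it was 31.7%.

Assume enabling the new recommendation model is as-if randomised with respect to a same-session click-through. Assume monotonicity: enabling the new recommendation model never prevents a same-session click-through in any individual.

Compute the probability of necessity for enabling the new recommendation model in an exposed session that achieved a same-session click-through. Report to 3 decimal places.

p₁ = 0.561, p₀ = 0.317.
Under exogeneity and monotonicity, PN = (p₁ − p₀) / p₁.
PN = (0.561 − 0.317) / 0.561 = 0.244 / 0.561 ≈ 0.4349

PN ≈ 0.435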